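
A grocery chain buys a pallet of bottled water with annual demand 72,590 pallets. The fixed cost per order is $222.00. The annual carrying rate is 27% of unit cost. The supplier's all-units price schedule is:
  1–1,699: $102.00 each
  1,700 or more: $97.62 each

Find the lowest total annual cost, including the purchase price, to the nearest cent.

Holding cost per unit per year at price C is H = 0.27·C.
Candidates are each tier's EOQ (if it falls in that tier) and each price-break quantity.
EOQ at $102.00 = 1081.8 (feasible in tier 1): TC = 72,590×$102.00 + (72,590/1081.8)×222 + (1081.8/2)×0.27×$102.00 = $7,433,972.84.
EOQ at $97.62 = 1105.8 < 1700, so use break Q=1700: TC = 72,590×$97.62 + (72,590/1700.0)×222 + (1700.0/2)×0.27×$97.62 = $7,118,118.99.
Lowest total cost among the candidates is at Q = 1700.0.

TC* ≈ $7,118,118.99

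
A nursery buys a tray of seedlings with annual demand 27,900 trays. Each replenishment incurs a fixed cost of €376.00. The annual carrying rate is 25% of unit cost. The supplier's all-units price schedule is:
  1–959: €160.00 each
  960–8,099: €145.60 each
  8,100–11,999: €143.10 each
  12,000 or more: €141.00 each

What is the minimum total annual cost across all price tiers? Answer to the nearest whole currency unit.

Holding cost per unit per year at price C is H = 0.25·C.
Evaluate total cost at each tier's feasible EOQ or, if the EOQ is below the tier, at the tier's minimum quantity.
EOQ at €160.00 = 724.2 (feasible in tier 1): TC = 27,900×€160.00 + (27,900/724.2)×376 + (724.2/2)×0.25×€160.00 = €4,492,969.50.
EOQ at €145.60 = 759.2 < 960, so use break Q=960: TC = 27,900×€145.60 + (27,900/960.0)×376 + (960.0/2)×0.25×€145.60 = €4,090,639.50.
EOQ at €143.10 = 765.8 < 8100, so use break Q=8100: TC = 27,900×€143.10 + (27,900/8100.0)×376 + (8100.0/2)×0.25×€143.10 = €4,138,673.86.
EOQ at €141.00 = 771.5 < 12000, so use break Q=12000: TC = 27,900×€141.00 + (27,900/12000.0)×376 + (12000.0/2)×0.25×€141.00 = €4,146,274.20.
Lowest total cost among the candidates is at Q = 960.0.

TC* ≈ €4,090,640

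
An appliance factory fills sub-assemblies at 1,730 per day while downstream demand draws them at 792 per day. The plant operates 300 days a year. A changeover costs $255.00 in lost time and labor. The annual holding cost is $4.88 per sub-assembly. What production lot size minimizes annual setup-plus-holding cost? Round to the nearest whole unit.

Annual demand D = 792 × 300 = 237,600.
Production build-up factor (1 − d/p) = 1 − 792/1,730 = 0.5422.
Q* = √(2DS / (H(1 − d/p))) = √(2 × 237,600 × 255 / (4.88 × 0.5422)).
= √(121,176,000 / 2.6459) ≈ 6767.372.

Q* ≈ 6,767 sub-assemblies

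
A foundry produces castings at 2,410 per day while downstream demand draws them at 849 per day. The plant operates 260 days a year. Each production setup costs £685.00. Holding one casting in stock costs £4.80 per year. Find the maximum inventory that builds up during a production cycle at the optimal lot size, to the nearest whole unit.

Annual demand D = 849 × 260 = 220,740.
Production build-up factor (1 − d/p) = 1 − 849/2,410 = 0.6477.
Q* = √(2DS / (H(1 − d/p))) = √(2 × 220,740 × 685 / (4.8 × 0.6477)).
= √(302,413,800 / 3.109) ≈ 9862.505.
Maximum inventory = Q*(1 − d/p) = 9862.505 × 0.6477 ≈ 6388.121.

I_max ≈ 6,388 castings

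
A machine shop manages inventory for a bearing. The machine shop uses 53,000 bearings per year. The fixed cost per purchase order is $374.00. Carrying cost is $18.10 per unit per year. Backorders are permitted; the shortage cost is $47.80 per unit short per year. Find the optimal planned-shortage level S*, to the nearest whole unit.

S* ≈ 477 bearings

With planned backorders, Q* = √(2DS/H) · √((H+B)/B).
√(2DS/H) = √(2 × 53,000 × 374 / 18.1) = 1479.958.
√((H+B)/B) = √((18.1+47.8)/47.8) = 1.1742.
Q* ≈ 1737.714.
S* = Q* · H/(H+B) = 1737.714 × 18.1/65.9 ≈ 477.278.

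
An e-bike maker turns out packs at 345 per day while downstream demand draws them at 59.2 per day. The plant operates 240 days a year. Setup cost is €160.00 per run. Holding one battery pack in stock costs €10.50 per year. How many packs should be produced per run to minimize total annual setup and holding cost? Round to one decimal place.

Q* ≈ 723.0 packs

Annual demand D = 59.2 × 240 = 14,208.
Production build-up factor (1 − d/p) = 1 − 59.2/345 = 0.8284.
Q* = √(2DS / (H(1 − d/p))) = √(2 × 14,208 × 160 / (10.5 × 0.8284)).
= √(4,546,560 / 8.6983) ≈ 722.978.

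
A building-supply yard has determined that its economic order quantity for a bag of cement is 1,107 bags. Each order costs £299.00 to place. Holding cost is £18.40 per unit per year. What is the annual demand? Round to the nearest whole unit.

Squaring Q* = √(2DS/H) gives Q*² = 2DS/H.
From Q* = √(2DS/H): D = Q*²H / (2S) = 1,107² × 18.4 / (2 × 299) = 37706.123.

D ≈ 37,706 bags per year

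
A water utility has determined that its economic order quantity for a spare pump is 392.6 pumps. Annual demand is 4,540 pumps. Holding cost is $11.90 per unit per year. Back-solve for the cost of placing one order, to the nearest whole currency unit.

The basic EOQ model gives Q* = √(2DS/H); rearrange for the unknown.
From Q* = √(2DS/H): S = Q*²H / (2D) = 392.6² × 11.9 / (2 × 4,540) = 202.0048.

S ≈ $202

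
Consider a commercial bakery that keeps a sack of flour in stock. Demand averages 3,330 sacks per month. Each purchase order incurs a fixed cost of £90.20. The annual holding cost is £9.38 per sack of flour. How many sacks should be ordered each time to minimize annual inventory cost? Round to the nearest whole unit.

Q* ≈ 877 sacks

Annual demand D = 3,330 × 12 = 39,960.
EOQ = √(2DS / H) = √(2 × 39,960 × 90.2 / 9.38).
= √(7,208,784 / 9.38) = √768,527.0789 ≈ 876.657.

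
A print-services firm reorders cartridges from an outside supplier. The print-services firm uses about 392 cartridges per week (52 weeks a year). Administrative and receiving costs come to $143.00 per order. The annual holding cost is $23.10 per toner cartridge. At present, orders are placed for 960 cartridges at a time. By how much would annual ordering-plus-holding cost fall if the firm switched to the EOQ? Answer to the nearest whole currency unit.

Extra cost ≈ $2,520 per year

Annual demand D = 392 × 52 = 20,384.
EOQ = √(2DS/H) = √(2 × 20,384 × 143 / 23.1) ≈ 502.37.
Cost at Q* = (D/Q*)S + (Q*/2)H = √(2DSH) ≈ $11,604.69.
Cost at Q = 960: (20,384/960)×143 + (960/2)×23.1 = $3,036.37 + $11,088.00 = $14,124.37.
Excess = $14,124.37 − $11,604.69 = $2,519.67.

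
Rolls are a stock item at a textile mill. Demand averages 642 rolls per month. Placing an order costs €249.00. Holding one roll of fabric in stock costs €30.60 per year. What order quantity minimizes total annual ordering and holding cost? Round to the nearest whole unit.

Q* ≈ 354 rolls

Annual demand D = 642 × 12 = 7,704.
EOQ = √(2DS / H) = √(2 × 7,704 × 249 / 30.6).
= √(3,836,592 / 30.6) = √125,378.8235 ≈ 354.089.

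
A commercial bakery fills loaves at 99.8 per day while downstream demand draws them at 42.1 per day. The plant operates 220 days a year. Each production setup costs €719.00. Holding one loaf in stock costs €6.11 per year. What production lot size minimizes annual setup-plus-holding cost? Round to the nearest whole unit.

Q* ≈ 1,942 loaves

Annual demand D = 42.1 × 220 = 9,262.
Production build-up factor (1 − d/p) = 1 − 42.1/99.8 = 0.5782.
Q* = √(2DS / (H(1 − d/p))) = √(2 × 9,262 × 719 / (6.11 × 0.5782)).
= √(13,318,756 / 3.5325) ≈ 1941.729.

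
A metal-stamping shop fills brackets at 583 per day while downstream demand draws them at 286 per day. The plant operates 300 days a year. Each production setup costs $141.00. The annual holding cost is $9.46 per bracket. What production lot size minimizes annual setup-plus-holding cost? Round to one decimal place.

Annual demand D = 286 × 300 = 85,800.
Production build-up factor (1 − d/p) = 1 − 286/583 = 0.5094.
Q* = √(2DS / (H(1 − d/p))) = √(2 × 85,800 × 141 / (9.46 × 0.5094)).
= √(24,195,600 / 4.8192) ≈ 2240.674.

Q* ≈ 2,240.7 brackets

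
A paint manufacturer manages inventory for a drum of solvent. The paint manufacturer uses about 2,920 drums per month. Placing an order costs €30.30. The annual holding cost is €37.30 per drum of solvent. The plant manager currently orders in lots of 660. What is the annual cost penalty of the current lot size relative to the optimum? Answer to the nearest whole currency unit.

Extra cost ≈ €5,018 per year

Annual demand D = 2,920 × 12 = 35,040.
EOQ = √(2DS/H) = √(2 × 35,040 × 30.3 / 37.3) ≈ 238.60.
Cost at Q* = (D/Q*)S + (Q*/2)H = √(2DSH) ≈ €8,899.65.
Cost at Q = 660: (35,040/660)×30.3 + (660/2)×37.3 = €1,608.65 + €12,309.00 = €13,917.65.
Excess = €13,917.65 − €8,899.65 = €5,018.01.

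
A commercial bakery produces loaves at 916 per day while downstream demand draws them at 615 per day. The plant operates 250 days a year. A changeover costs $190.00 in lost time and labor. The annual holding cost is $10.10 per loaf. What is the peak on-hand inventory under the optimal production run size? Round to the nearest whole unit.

I_max ≈ 1,379 loaves

Annual demand D = 615 × 250 = 153,750.
Production build-up factor (1 − d/p) = 1 − 615/916 = 0.3286.
Q* = √(2DS / (H(1 − d/p))) = √(2 × 153,750 × 190 / (10.1 × 0.3286)).
= √(58,425,000 / 3.3189) ≈ 4195.688.
Maximum inventory = Q*(1 − d/p) = 4195.688 × 0.3286 ≈ 1378.714.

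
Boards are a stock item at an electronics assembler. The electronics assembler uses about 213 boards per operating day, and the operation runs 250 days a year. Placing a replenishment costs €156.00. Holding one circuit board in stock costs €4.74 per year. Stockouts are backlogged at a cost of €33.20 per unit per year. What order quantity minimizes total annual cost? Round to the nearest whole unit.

Annual demand D = 213 × 250 = 53,250.
With planned backorders, Q* = √(2DS/H) · √((H+B)/B).
√(2DS/H) = √(2 × 53,250 × 156 / 4.74) = 1872.181.
√((H+B)/B) = √((4.74+33.2)/33.2) = 1.0690.
Q* ≈ 2001.371.

Q* ≈ 2,001 boards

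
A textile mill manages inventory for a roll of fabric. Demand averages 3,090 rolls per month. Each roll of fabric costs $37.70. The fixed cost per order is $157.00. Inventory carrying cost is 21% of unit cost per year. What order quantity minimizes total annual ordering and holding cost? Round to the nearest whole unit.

Annual demand D = 3,090 × 12 = 37,080.
Holding cost H = 0.21 × $37.70 = $7.9170 per unit per year.
EOQ = √(2DS / H) = √(2 × 37,080 × 157 / 7.917).
= √(11,643,120 / 7.917) = √1,470,647.9727 ≈ 1212.703.

Q* ≈ 1,213 rolls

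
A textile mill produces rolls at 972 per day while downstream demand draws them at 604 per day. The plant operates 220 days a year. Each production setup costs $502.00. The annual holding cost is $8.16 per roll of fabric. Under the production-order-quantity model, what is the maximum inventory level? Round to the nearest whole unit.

I_max ≈ 2,488 rolls

Annual demand D = 604 × 220 = 132,880.
Production build-up factor (1 − d/p) = 1 − 604/972 = 0.3786.
Q* = √(2DS / (H(1 − d/p))) = √(2 × 132,880 × 502 / (8.16 × 0.3786)).
= √(133,411,520 / 3.0894) ≈ 6571.444.
Maximum inventory = Q*(1 − d/p) = 6571.444 × 0.3786 ≈ 2487.954.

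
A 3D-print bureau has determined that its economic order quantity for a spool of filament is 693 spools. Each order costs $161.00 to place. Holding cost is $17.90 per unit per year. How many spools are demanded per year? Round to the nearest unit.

Squaring Q* = √(2DS/H) gives Q*² = 2DS/H.
From Q* = √(2DS/H): D = Q*²H / (2S) = 693² × 17.9 / (2 × 161) = 26697.072.

D ≈ 26,697 spools per year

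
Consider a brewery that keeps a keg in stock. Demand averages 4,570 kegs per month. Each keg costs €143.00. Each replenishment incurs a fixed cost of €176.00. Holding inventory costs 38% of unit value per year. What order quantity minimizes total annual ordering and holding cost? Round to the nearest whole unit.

Annual demand D = 4,570 × 12 = 54,840.
Holding cost H = 0.38 × €143.00 = €54.3400 per unit per year.
EOQ = √(2DS / H) = √(2 × 54,840 × 176 / 54.34).
= √(19,303,680 / 54.34) = √355,238.8664 ≈ 596.019.

Q* ≈ 596 kegs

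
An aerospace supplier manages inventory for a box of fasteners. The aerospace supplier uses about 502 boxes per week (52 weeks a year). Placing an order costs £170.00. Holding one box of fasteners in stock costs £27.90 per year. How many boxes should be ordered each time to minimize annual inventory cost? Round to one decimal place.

Q* ≈ 564.0 boxes

Annual demand D = 502 × 52 = 26,104.
EOQ = √(2DS / H) = √(2 × 26,104 × 170 / 27.9).
= √(8,875,360 / 27.9) = √318,113.2616 ≈ 564.015.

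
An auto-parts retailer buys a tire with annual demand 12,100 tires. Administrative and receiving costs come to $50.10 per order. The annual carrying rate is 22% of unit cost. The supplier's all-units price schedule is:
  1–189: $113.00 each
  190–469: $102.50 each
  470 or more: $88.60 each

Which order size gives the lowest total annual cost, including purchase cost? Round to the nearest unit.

Holding cost per unit per year at price C is H = 0.22·C.
For each price level, check whether its EOQ is feasible; otherwise the best quantity at that price is the breakpoint.
Tier 1 ($113.00): EOQ = 220.8 exceeds tier's upper bound 189, so this tier is dominated.
EOQ at $102.50 = 231.9 (feasible in tier 2): TC = 12,100×$102.50 + (12,100/231.9)×50.1 + (231.9/2)×0.22×$102.50 = $1,245,478.77.
EOQ at $88.60 = 249.4 < 470, so use break Q=470: TC = 12,100×$88.60 + (12,100/470.0)×50.1 + (470.0/2)×0.22×$88.60 = $1,077,930.43.
Lowest total cost is $1,077,930.43 at Q = 470.0.

Q* ≈ 470 tires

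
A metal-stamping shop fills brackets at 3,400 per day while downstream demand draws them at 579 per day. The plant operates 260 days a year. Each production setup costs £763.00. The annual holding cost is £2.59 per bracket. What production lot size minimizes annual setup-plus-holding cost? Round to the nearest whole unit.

Annual demand D = 579 × 260 = 150,540.
Production build-up factor (1 − d/p) = 1 − 579/3,400 = 0.8297.
Q* = √(2DS / (H(1 − d/p))) = √(2 × 150,540 × 763 / (2.59 × 0.8297)).
= √(229,724,040 / 2.1489) ≈ 10339.303.

Q* ≈ 10,339 brackets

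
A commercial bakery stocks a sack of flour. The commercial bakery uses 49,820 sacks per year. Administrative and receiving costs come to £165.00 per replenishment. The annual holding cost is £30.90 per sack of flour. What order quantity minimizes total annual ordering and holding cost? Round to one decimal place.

Q* ≈ 729.4 sacks

EOQ = √(2DS / H) = √(2 × 49,820 × 165 / 30.9).
= √(16,440,600 / 30.9) = √532,058.2524 ≈ 729.423.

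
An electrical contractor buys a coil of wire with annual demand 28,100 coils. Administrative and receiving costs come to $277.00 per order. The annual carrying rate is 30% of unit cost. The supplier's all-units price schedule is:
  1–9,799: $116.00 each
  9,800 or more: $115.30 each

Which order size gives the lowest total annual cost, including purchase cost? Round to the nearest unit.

Holding cost per unit per year at price C is H = 0.30·C.
For each price level, check whether its EOQ is feasible; otherwise the best quantity at that price is the breakpoint.
EOQ at $116.00 = 668.8 (feasible in tier 1): TC = 28,100×$116.00 + (28,100/668.8)×277 + (668.8/2)×0.30×$116.00 = $3,282,875.43.
EOQ at $115.30 = 670.9 < 9800, so use break Q=9800: TC = 28,100×$115.30 + (28,100/9800.0)×277 + (9800.0/2)×0.30×$115.30 = $3,410,215.26.
Lowest total cost is $3,282,875.43 at Q = 668.8.

Q* ≈ 669 coils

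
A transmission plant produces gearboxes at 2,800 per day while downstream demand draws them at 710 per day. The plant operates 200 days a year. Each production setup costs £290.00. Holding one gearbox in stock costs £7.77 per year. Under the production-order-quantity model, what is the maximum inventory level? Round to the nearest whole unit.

Annual demand D = 710 × 200 = 142,000.
Production build-up factor (1 − d/p) = 1 − 710/2,800 = 0.7464.
Q* = √(2DS / (H(1 − d/p))) = √(2 × 142,000 × 290 / (7.77 × 0.7464)).
= √(82,360,000 / 5.7997) ≈ 3768.370.
Maximum inventory = Q*(1 − d/p) = 3768.370 × 0.7464 ≈ 2812.819.

I_max ≈ 2,813 gearboxes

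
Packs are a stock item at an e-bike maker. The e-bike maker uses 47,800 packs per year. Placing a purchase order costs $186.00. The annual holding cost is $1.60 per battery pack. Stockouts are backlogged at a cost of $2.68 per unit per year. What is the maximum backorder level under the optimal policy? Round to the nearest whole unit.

With planned backorders, Q* = √(2DS/H) · √((H+B)/B).
√(2DS/H) = √(2 × 47,800 × 186 / 1.6) = 3333.692.
√((H+B)/B) = √((1.6+2.68)/2.68) = 1.2637.
Q* ≈ 4212.888.
S* = Q* · H/(H+B) = 4212.888 × 1.6/4.28 ≈ 1574.911.

S* ≈ 1,575 packs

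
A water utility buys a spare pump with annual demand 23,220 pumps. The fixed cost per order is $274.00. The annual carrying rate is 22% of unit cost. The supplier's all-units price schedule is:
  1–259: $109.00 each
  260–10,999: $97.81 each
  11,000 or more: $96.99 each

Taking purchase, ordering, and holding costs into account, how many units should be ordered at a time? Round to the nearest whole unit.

Q* ≈ 769 pumps

Holding cost per unit per year at price C is H = 0.22·C.
Candidates are each tier's EOQ (if it falls in that tier) and each price-break quantity.
Tier 1 ($109.00): EOQ = 728.4 exceeds tier's upper bound 259, so this tier is dominated.
EOQ at $97.81 = 769.0 (feasible in tier 2): TC = 23,220×$97.81 + (23,220/769.0)×274 + (769.0/2)×0.22×$97.81 = $2,287,695.39.
EOQ at $96.99 = 772.2 < 11000, so use break Q=11000: TC = 23,220×$96.99 + (23,220/11000.0)×274 + (11000.0/2)×0.22×$96.99 = $2,370,044.09.
Lowest total cost is $2,287,695.39 at Q = 769.0.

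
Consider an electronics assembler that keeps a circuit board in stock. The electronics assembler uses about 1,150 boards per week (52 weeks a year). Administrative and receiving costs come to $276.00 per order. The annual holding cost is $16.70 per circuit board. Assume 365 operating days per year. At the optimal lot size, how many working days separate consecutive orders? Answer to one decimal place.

Annual demand D = 1,150 × 52 = 59,800.
Q* = √(2DS/H) = √(2 × 59,800 × 276 / 16.7) ≈ 1405.92.
Cycle time = Q*/D × 365 = 1405.92 / 59,800 × 365 ≈ 8.581 days.

T ≈ 8.6 days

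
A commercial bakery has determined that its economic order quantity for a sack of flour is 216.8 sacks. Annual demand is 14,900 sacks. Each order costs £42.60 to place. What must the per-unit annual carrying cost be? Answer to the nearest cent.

Squaring Q* = √(2DS/H) gives Q*² = 2DS/H.
From Q* = √(2DS/H): H = 2DS / Q*² = 2 × 14,900 × 42.6 / 216.8² = 27.0089.

H ≈ £27.01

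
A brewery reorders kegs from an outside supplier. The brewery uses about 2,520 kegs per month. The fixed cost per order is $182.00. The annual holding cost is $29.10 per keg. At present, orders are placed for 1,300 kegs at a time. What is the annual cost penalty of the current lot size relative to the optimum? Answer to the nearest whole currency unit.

Annual demand D = 2,520 × 12 = 30,240.
EOQ = √(2DS/H) = √(2 × 30,240 × 182 / 29.1) ≈ 615.03.
Cost at Q* = (D/Q*)S + (Q*/2)H = √(2DSH) ≈ $17,897.32.
Cost at Q = 1,300: (30,240/1,300)×182 + (1,300/2)×29.1 = $4,233.60 + $18,915.00 = $23,148.60.
Excess = $23,148.60 − $17,897.32 = $5,251.28.

Extra cost ≈ $5,251 per year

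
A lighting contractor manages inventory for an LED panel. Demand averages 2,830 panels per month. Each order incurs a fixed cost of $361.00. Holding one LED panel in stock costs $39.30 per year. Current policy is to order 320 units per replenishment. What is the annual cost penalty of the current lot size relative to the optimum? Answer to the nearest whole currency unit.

Annual demand D = 2,830 × 12 = 33,960.
EOQ = √(2DS/H) = √(2 × 33,960 × 361 / 39.3) ≈ 789.87.
Cost at Q* = (D/Q*)S + (Q*/2)H = √(2DSH) ≈ $31,041.93.
Cost at Q = 320: (33,960/320)×361 + (320/2)×39.3 = $38,311.12 + $6,288.00 = $44,599.12.
Excess = $44,599.12 − $31,041.93 = $13,557.20.

Extra cost ≈ $13,557 per year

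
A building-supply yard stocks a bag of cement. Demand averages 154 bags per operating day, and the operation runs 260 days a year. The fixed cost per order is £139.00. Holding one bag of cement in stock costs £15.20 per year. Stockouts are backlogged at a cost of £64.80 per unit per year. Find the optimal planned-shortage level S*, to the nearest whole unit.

Annual demand D = 154 × 260 = 40,040.
With planned backorders, Q* = √(2DS/H) · √((H+B)/B).
√(2DS/H) = √(2 × 40,040 × 139 / 15.2) = 855.751.
√((H+B)/B) = √((15.2+64.8)/64.8) = 1.1111.
Q* ≈ 950.835.
S* = Q* · H/(H+B) = 950.835 × 15.2/80 ≈ 180.659.

S* ≈ 181 bags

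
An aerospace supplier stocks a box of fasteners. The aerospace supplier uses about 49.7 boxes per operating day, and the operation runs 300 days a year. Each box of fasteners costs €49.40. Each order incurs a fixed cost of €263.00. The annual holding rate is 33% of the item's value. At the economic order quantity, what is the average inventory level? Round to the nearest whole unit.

Average inventory ≈ 347 boxes

Annual demand D = 49.7 × 300 = 14,910.
Holding cost H = 0.33 × €49.40 = €16.3020 per unit per year.
The optimal lot size = √(2DS/H) = √(2 × 14,910 × 263 / 16.302) ≈ 693.60.
Average inventory = Q*/2 ≈ 693.60 / 2 = 346.802.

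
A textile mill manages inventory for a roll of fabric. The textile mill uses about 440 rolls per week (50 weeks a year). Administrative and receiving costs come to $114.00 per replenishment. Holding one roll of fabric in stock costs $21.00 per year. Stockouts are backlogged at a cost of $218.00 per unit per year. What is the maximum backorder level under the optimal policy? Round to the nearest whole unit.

S* ≈ 45 rolls

Annual demand D = 440 × 50 = 22,000.
With planned backorders, Q* = √(2DS/H) · √((H+B)/B).
√(2DS/H) = √(2 × 22,000 × 114 / 21) = 488.730.
√((H+B)/B) = √((21+218)/218) = 1.0471.
Q* ≈ 511.729.
S* = Q* · H/(H+B) = 511.729 × 21/239 ≈ 44.964.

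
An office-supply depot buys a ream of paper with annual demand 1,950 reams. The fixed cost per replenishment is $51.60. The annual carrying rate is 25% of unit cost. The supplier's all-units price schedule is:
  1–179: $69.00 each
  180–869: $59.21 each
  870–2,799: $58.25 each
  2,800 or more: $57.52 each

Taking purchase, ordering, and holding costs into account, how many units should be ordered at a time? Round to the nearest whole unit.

Q* ≈ 180 reams

Holding cost per unit per year at price C is H = 0.25·C.
Evaluate total cost at each tier's feasible EOQ or, if the EOQ is below the tier, at the tier's minimum quantity.
EOQ at $69.00 = 108.0 (feasible in tier 1): TC = 1,950×$69.00 + (1,950/108.0)×51.6 + (108.0/2)×0.25×$69.00 = $136,413.17.
EOQ at $59.21 = 116.6 < 180, so use break Q=180: TC = 1,950×$59.21 + (1,950/180.0)×51.6 + (180.0/2)×0.25×$59.21 = $117,350.73.
EOQ at $58.25 = 117.6 < 870, so use break Q=870: TC = 1,950×$58.25 + (1,950/870.0)×51.6 + (870.0/2)×0.25×$58.25 = $120,037.84.
EOQ at $57.52 = 118.3 < 2800, so use break Q=2800: TC = 1,950×$57.52 + (1,950/2800.0)×51.6 + (2800.0/2)×0.25×$57.52 = $132,331.94.
Lowest total cost is $117,350.73 at Q = 180.0.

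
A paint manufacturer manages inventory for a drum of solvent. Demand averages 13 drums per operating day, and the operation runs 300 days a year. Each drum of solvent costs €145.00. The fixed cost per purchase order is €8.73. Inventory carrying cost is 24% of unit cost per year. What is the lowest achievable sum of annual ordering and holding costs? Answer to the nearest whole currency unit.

TC* ≈ €1,539

Annual demand D = 13 × 300 = 3,900.
Holding cost H = 0.24 × €145.00 = €34.8000 per unit per year.
The optimal lot size = √(2DS/H) = √(2 × 3,900 × 8.73 / 34.8) ≈ 44.23.
At Q*, ordering cost (D/Q*)S equals holding cost (Q*/2)H, each = √(DSH/2).
Minimum total = √(2DSH) = √(2 × 3,900 × 8.73 × 34.8) ≈ 1539.374.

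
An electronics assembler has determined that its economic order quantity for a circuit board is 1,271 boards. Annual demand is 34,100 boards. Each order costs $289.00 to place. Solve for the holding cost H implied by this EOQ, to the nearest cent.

H ≈ $12.20

Invert the EOQ relation Q*² = 2DS/H.
From Q* = √(2DS/H): H = 2DS / Q*² = 2 × 34,100 × 289 / 1,271² = 12.2009.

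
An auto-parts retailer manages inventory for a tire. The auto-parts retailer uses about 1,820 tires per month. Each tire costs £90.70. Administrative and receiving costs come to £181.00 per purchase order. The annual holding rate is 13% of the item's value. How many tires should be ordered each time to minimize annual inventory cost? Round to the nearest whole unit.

Q* ≈ 819 tires

Annual demand D = 1,820 × 12 = 21,840.
Holding cost H = 0.13 × £90.70 = £11.7910 per unit per year.
EOQ = √(2DS / H) = √(2 × 21,840 × 181 / 11.791).
= √(7,906,080 / 11.791) = √670,518.1918 ≈ 818.852.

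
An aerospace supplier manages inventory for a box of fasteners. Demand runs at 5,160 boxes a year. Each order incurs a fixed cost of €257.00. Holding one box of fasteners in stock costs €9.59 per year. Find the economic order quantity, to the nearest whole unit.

EOQ = √(2DS / H) = √(2 × 5,160 × 257 / 9.59).
= √(2,652,240 / 9.59) = √276,563.0865 ≈ 525.893.

Q* ≈ 526 boxes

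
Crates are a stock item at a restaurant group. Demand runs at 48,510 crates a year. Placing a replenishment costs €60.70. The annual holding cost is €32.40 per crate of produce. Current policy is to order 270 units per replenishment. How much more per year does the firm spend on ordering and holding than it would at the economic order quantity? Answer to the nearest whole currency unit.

EOQ = √(2DS/H) = √(2 × 48,510 × 60.7 / 32.4) ≈ 426.34.
Cost at Q* = (D/Q*)S + (Q*/2)H = √(2DSH) ≈ €13,813.30.
Cost at Q = 270: (48,510/270)×60.7 + (270/2)×32.4 = €10,905.77 + €4,374.00 = €15,279.77.
Excess = €15,279.77 − €13,813.30 = €1,466.47.

Extra cost ≈ €1,466 per year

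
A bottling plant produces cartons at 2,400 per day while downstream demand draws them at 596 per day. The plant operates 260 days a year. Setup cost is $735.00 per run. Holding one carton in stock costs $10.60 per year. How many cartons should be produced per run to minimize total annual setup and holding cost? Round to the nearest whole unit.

Annual demand D = 596 × 260 = 154,960.
Production build-up factor (1 − d/p) = 1 − 596/2,400 = 0.7517.
Q* = √(2DS / (H(1 − d/p))) = √(2 × 154,960 × 735 / (10.6 × 0.7517)).
= √(227,791,200 / 7.9677) ≈ 5346.910.

Q* ≈ 5,347 cartons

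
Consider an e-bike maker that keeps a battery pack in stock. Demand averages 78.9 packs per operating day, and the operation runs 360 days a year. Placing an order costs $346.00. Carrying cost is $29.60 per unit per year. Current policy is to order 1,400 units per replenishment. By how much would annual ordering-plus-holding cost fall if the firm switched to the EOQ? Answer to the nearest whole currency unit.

Extra cost ≈ $3,619 per year

Annual demand D = 78.9 × 360 = 28,404.
EOQ = √(2DS/H) = √(2 × 28,404 × 346 / 29.6) ≈ 814.89.
Cost at Q* = (D/Q*)S + (Q*/2)H = √(2DSH) ≈ $24,120.63.
Cost at Q = 1,400: (28,404/1,400)×346 + (1,400/2)×29.6 = $7,019.85 + $20,720.00 = $27,739.85.
Excess = $27,739.85 − $24,120.63 = $3,619.22.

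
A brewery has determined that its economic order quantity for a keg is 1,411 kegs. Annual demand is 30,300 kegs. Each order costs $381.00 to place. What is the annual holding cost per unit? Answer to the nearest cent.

H ≈ $11.60

Squaring Q* = √(2DS/H) gives Q*² = 2DS/H.
From Q* = √(2DS/H): H = 2DS / Q*² = 2 × 30,300 × 381 / 1,411² = 11.5969.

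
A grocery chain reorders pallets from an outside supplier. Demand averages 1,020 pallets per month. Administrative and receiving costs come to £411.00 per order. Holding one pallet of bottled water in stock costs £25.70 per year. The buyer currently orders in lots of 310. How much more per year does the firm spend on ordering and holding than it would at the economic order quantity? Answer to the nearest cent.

Annual demand D = 1,020 × 12 = 12,240.
EOQ = √(2DS/H) = √(2 × 12,240 × 411 / 25.7) ≈ 625.69.
Cost at Q* = (D/Q*)S + (Q*/2)H = √(2DSH) ≈ £16,080.26.
Cost at Q = 310: (12,240/310)×411 + (310/2)×25.7 = £16,227.87 + £3,983.50 = £20,211.37.
Excess = £20,211.37 − £16,080.26 = £4,131.11.

Extra cost ≈ £4,131.11 per year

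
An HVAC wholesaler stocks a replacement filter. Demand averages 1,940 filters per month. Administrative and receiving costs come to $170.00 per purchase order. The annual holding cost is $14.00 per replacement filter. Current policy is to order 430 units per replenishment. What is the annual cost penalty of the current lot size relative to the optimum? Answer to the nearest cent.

Extra cost ≈ $1,686.96 per year

Annual demand D = 1,940 × 12 = 23,280.
EOQ = √(2DS/H) = √(2 × 23,280 × 170 / 14) ≈ 751.91.
Cost at Q* = (D/Q*)S + (Q*/2)H = √(2DSH) ≈ $10,526.77.
Cost at Q = 430: (23,280/430)×170 + (430/2)×14 = $9,203.72 + $3,010.00 = $12,213.72.
Excess = $12,213.72 − $10,526.77 = $1,686.96.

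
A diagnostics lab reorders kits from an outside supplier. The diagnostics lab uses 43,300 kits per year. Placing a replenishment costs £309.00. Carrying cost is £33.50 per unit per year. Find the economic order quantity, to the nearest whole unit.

Q* ≈ 894 kits

EOQ = √(2DS / H) = √(2 × 43,300 × 309 / 33.5).
= √(26,759,400 / 33.5) = √798,788.0597 ≈ 893.749.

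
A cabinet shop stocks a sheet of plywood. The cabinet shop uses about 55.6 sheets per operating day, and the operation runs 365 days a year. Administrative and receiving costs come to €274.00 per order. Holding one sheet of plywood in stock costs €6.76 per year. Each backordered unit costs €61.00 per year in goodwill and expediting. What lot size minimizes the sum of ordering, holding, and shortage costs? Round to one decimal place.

Annual demand D = 55.6 × 365 = 20,294.
With planned backorders, Q* = √(2DS/H) · √((H+B)/B).
√(2DS/H) = √(2 × 20,294 × 274 / 6.76) = 1282.628.
√((H+B)/B) = √((6.76+61)/61) = 1.0540.
Q* ≈ 1351.831.

Q* ≈ 1,351.8 sheets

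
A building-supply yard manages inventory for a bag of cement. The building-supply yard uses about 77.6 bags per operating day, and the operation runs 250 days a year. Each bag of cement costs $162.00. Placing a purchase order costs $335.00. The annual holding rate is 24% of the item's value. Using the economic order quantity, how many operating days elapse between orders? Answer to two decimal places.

T ≈ 7.45 days

Annual demand D = 77.6 × 250 = 19,400.
Holding cost H = 0.24 × $162.00 = $38.8800 per unit per year.
EOQ = √(2DS/H) = √(2 × 19,400 × 335 / 38.88) ≈ 578.20.
Cycle time = Q*/D × 250 = 578.20 / 19,400 × 250 ≈ 7.451 days.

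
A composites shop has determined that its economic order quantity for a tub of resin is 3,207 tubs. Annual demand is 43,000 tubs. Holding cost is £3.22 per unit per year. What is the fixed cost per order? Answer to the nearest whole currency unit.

S ≈ £385

Invert the EOQ relation Q*² = 2DS/H.
From Q* = √(2DS/H): S = Q*²H / (2D) = 3,207² × 3.22 / (2 × 43,000) = 385.0839.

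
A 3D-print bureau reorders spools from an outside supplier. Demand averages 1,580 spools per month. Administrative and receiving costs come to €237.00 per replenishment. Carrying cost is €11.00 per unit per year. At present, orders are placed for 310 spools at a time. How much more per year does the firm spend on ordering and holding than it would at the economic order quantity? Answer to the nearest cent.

Annual demand D = 1,580 × 12 = 18,960.
EOQ = √(2DS/H) = √(2 × 18,960 × 237 / 11) ≈ 903.88.
Cost at Q* = (D/Q*)S + (Q*/2)H = √(2DSH) ≈ €9,942.71.
Cost at Q = 310: (18,960/310)×237 + (310/2)×11 = €14,495.23 + €1,705.00 = €16,200.23.
Excess = €16,200.23 − €9,942.71 = €6,257.52.

Extra cost ≈ €6,257.52 per year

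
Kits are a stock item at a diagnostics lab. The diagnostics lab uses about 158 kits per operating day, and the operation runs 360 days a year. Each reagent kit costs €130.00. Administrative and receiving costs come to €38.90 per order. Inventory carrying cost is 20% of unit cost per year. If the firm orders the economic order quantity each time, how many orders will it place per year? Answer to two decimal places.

N ≈ 137.87 orders per year

Annual demand D = 158 × 360 = 56,880.
Holding cost H = 0.20 × €130.00 = €26.0000 per unit per year.
The optimal lot size = √(2DS/H) = √(2 × 56,880 × 38.9 / 26) ≈ 412.56.
Orders per year = D / Q* = 56,880 / 412.56 ≈ 137.872.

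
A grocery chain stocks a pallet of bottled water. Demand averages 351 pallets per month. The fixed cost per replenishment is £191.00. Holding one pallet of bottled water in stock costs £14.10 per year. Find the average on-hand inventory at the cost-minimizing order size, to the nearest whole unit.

Average inventory ≈ 169 pallets

Annual demand D = 351 × 12 = 4,212.
The optimal lot size = √(2DS/H) = √(2 × 4,212 × 191 / 14.1) ≈ 337.81.
Average inventory = Q*/2 ≈ 337.81 / 2 = 168.903.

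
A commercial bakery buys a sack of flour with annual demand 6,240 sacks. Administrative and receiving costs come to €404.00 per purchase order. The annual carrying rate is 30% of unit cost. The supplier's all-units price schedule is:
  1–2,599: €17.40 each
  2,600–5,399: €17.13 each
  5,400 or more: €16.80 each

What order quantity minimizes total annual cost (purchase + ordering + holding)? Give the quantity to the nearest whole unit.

Holding cost per unit per year at price C is H = 0.30·C.
Candidates are each tier's EOQ (if it falls in that tier) and each price-break quantity.
EOQ at €17.40 = 982.8 (feasible in tier 1): TC = 6,240×€17.40 + (6,240/982.8)×404 + (982.8/2)×0.30×€17.40 = €113,706.19.
EOQ at €17.13 = 990.5 < 2600, so use break Q=2600: TC = 6,240×€17.13 + (6,240/2600.0)×404 + (2600.0/2)×0.30×€17.13 = €114,541.50.
EOQ at €16.80 = 1000.2 < 5400, so use break Q=5400: TC = 6,240×€16.80 + (6,240/5400.0)×404 + (5400.0/2)×0.30×€16.80 = €118,906.84.
Lowest total cost is €113,706.19 at Q = 982.8.

Q* ≈ 983 sacks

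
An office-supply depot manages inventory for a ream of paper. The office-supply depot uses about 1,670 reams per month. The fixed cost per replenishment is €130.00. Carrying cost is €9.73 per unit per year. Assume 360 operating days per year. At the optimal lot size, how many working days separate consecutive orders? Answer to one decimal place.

Annual demand D = 1,670 × 12 = 20,040.
EOQ = √(2DS/H) = √(2 × 20,040 × 130 / 9.73) ≈ 731.78.
Cycle time = Q*/D × 360 = 731.78 / 20,040 × 360 ≈ 13.146 days.

T ≈ 13.1 days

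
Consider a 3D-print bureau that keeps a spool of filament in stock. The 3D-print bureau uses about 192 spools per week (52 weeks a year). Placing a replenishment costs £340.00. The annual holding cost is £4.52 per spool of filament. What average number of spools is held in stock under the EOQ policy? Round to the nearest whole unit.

Annual demand D = 192 × 52 = 9,984.
The optimal lot size = √(2DS/H) = √(2 × 9,984 × 340 / 4.52) ≈ 1225.57.
Average inventory = Q*/2 ≈ 1225.57 / 2 = 612.784.

Average inventory ≈ 613 spools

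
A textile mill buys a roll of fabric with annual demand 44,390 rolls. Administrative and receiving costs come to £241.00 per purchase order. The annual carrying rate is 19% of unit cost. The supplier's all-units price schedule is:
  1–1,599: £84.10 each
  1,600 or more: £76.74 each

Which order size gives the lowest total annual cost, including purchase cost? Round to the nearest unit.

Holding cost per unit per year at price C is H = 0.19·C.
Candidates are each tier's EOQ (if it falls in that tier) and each price-break quantity.
EOQ at £84.10 = 1157.2 (feasible in tier 1): TC = 44,390×£84.10 + (44,390/1157.2)×241 + (1157.2/2)×0.19×£84.10 = £3,751,689.17.
EOQ at £76.74 = 1211.4 < 1600, so use break Q=1600: TC = 44,390×£76.74 + (44,390/1600.0)×241 + (1600.0/2)×0.19×£76.74 = £3,424,839.32.
Lowest total cost is £3,424,839.32 at Q = 1600.0.

Q* ≈ 1,600 rolls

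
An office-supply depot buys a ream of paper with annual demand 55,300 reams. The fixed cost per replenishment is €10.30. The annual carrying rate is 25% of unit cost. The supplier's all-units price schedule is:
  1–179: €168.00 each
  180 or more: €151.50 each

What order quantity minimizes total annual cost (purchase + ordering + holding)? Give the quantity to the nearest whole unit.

Q* ≈ 180 reams

Holding cost per unit per year at price C is H = 0.25·C.
Evaluate total cost at each tier's feasible EOQ or, if the EOQ is below the tier, at the tier's minimum quantity.
EOQ at €168.00 = 164.7 (feasible in tier 1): TC = 55,300×€168.00 + (55,300/164.7)×10.3 + (164.7/2)×0.25×€168.00 = €9,297,317.05.
EOQ at €151.50 = 173.4 < 180, so use break Q=180: TC = 55,300×€151.50 + (55,300/180.0)×10.3 + (180.0/2)×0.25×€151.50 = €8,384,523.14.
Lowest total cost is €8,384,523.14 at Q = 180.0.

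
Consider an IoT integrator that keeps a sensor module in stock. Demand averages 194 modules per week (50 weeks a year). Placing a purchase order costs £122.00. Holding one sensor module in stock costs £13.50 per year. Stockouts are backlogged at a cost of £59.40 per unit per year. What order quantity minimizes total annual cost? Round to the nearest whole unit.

Annual demand D = 194 × 50 = 9,700.
With planned backorders, Q* = √(2DS/H) · √((H+B)/B).
√(2DS/H) = √(2 × 9,700 × 122 / 13.5) = 418.711.
√((H+B)/B) = √((13.5+59.4)/59.4) = 1.1078.
Q* ≈ 463.857.

Q* ≈ 464 modules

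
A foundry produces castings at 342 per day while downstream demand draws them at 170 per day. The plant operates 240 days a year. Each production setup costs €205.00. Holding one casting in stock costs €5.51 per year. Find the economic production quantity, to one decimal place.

Annual demand D = 170 × 240 = 40,800.
Production build-up factor (1 − d/p) = 1 − 170/342 = 0.5029.
Q* = √(2DS / (H(1 − d/p))) = √(2 × 40,800 × 205 / (5.51 × 0.5029)).
= √(16,728,000 / 2.7711) ≈ 2456.943.

Q* ≈ 2,456.9 castings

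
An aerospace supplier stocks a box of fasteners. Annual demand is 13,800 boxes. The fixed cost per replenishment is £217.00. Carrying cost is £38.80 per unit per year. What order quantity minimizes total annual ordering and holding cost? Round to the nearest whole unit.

EOQ = √(2DS / H) = √(2 × 13,800 × 217 / 38.8).
= √(5,989,200 / 38.8) = √154,360.8247 ≈ 392.888.

Q* ≈ 393 boxes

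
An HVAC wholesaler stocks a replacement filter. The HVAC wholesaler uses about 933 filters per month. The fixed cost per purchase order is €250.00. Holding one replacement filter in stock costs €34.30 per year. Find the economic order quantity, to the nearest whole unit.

Q* ≈ 404 filters

Annual demand D = 933 × 12 = 11,196.
EOQ = √(2DS / H) = √(2 × 11,196 × 250 / 34.3).
= √(5,598,000 / 34.3) = √163,206.9971 ≈ 403.989.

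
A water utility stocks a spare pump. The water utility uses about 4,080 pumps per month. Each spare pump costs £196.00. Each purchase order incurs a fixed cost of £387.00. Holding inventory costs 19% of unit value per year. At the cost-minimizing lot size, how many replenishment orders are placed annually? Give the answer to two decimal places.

N ≈ 48.54 orders per year

Annual demand D = 4,080 × 12 = 48,960.
Holding cost H = 0.19 × £196.00 = £37.2400 per unit per year.
Q* = √(2DS/H) = √(2 × 48,960 × 387 / 37.24) ≈ 1008.76.
Orders per year = D / Q* = 48,960 / 1008.76 ≈ 48.535.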